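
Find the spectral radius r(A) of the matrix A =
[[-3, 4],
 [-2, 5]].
r(A) = (2 + sqrt(32))/2 ≈ 3.8284

The eigenvalues of A are the roots of its characteristic polynomial. With M = A (coefficients from the trace and determinant):
  p(λ) = det(λ I - M) = λ^2 - 2λ - 7.
For λ^2 - 2λ - 7 the discriminant is 32. It is nonnegative but not a perfect square, so the roots are real and irrational: λ = (2 ± sqrt(32))/2 ≈ 3.8284, -1.8284.
Thus the eigenvalues (to 4 decimals) are 3.8284 (modulus 3.8284); -1.8284 (modulus 1.8284). The spectral radius is the largest modulus: r(A) = (2 + sqrt(32))/2 ≈ 3.8284. (Cross-check: r(A) ≤ ||A||_2 ≈ 7.2854; equality holds whenever A is normal, though it can also hold for some non-normal A.)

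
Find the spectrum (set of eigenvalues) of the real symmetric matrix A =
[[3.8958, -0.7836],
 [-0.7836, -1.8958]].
sigma(A) ≈ {-2, 4}

A is real symmetric, so its spectrum consists of real eigenvalues. Expanding the characteristic polynomial of the displayed matrix gives
  det(λ I - A) = p(λ) = λ^2 + (-2)λ + (-8).
Solving p(λ) = 0 yields eigenvalues ≈ -2, 4. (A is shown rounded to 4 decimals, so these recover the underlying integer eigenvalues to within that precision.)
Verification: the trace of A = 2 equals the sum of eigenvalues 2, and det(A) ≈ -7.9997 matches the eigenvalue product -8.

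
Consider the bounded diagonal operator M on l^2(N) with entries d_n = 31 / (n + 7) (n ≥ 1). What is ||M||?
||M|| = 31/8 (attained at n = 1)

For M diagonal, ||M|| = sup_n |d_n| = sup_n 31/(n + 7). This is positive and strictly decreasing in n, so the supremum is attained at n = 1: d_1 = 31/(1 + 7) = 31/8. Hence ||M|| = 31/8.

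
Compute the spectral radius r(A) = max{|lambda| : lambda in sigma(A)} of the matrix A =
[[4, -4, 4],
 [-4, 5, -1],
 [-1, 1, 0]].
r(A) ≈ 7.9285

The eigenvalues of A are the roots of its characteristic polynomial. With M = A (coefficients from the trace, the sum of principal 2x2 minors, and det A):
  p(λ) = det(λ I - M) = λ^3 - 9λ^2 + 9λ - 4.
No integer candidate from the rational root theorem (±divisors of 4) is a root, so the roots are irrational. The cubic discriminant is Δ = -2619 < 0, so there is one real root and a complex-conjugate pair. p(7) = -39 and p(8) = 4 have opposite signs, so a root lies in (7, 8); Newton's method refines it to λ ≈ 7.9285. Dividing out (λ - (7.9285)) leaves approximately λ^2 - 1.0715λ + 0.5045. For λ^2 - 1.0715λ + 0.5045 the discriminant is -0.8699. It is negative, so the remaining roots are the complex-conjugate pair λ ≈ 0.5358 ± 0.4663i. Their product equals the constant term, so |λ|^2 ≈ 0.5045 and |λ| ≈ 0.7103.
Thus the eigenvalues (to 4 decimals) are 7.9285 (modulus 7.9285); 0.5358 ± 0.4663i (modulus 0.7103). The spectral radius is the largest modulus: r(A) ≈ 7.9285. (Cross-check: r(A) ≤ ||A||_2 ≈ 9.317; equality holds whenever A is normal, though it can also hold for some non-normal A.)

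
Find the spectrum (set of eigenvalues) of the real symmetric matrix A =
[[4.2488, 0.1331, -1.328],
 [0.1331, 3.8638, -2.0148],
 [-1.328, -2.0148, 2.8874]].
sigma(A) ≈ {1, 4, 6}

A is real symmetric, so its spectrum consists of real eigenvalues. Expanding the characteristic polynomial of the displayed matrix gives
  det(λ I - A) = p(λ) = λ^3 + (-11)λ^2 + (34)λ + (-24).
Solving p(λ) = 0 yields eigenvalues ≈ 1, 4, 6. (A is shown rounded to 4 decimals, so these recover the underlying integer eigenvalues to within that precision.)
Verification: the trace of A = 11 equals the sum of eigenvalues 11, and det(A) ≈ 24.0004 matches the eigenvalue product 24.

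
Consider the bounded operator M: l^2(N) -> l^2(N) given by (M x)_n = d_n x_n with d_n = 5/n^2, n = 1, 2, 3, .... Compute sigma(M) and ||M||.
sigma(M) = {5/n^2 : n ≥ 1} ∪ {0}; ||M|| = 5

A bounded diagonal operator on l^2 with diagonal entries d_n has spectrum equal to the closure of {d_n : n ≥ 1}: every d_n is an eigenvalue (with eigenvector e_n), so {d_n} ⊂ sigma(M); the spectrum is closed, so its closure is too; and for lambda not in the closure, (M - lambda I) has bounded inverse (the diagonal entries 1/(d_n - lambda) are bounded). For our sequence d_n = 5/n^2, n = 1, 2, 3, ...:
  - {d_n} = {5/n^2 : n ≥ 1}; the only limit point is 0
  - closure = {5/n^2 : n ≥ 1} ∪ {0}
For the norm: a diagonal operator has ||M|| = sup_n |d_n|. Here d_n = 5/n^2 is positive and decreasing, so sup_n |d_n| = d_1 = 5. So ||M|| = 5.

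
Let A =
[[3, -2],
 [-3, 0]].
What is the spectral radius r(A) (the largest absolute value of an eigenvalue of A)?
r(A) = (3 + sqrt(33))/2 ≈ 4.3723

The eigenvalues of A are the roots of its characteristic polynomial. With M = A (coefficients from the trace and determinant):
  p(λ) = det(λ I - M) = λ^2 - 3λ - 6.
For λ^2 - 3λ - 6 the discriminant is 33. It is nonnegative but not a perfect square, so the roots are real and irrational: λ = (3 ± sqrt(33))/2 ≈ 4.3723, -1.3723.
Thus the eigenvalues (to 4 decimals) are 4.3723 (modulus 4.3723); -1.3723 (modulus 1.3723). The spectral radius is the largest modulus: r(A) = (3 + sqrt(33))/2 ≈ 4.3723. (Cross-check: r(A) ≤ ||A||_2 ≈ 4.4966; equality holds whenever A is normal, though it can also hold for some non-normal A.)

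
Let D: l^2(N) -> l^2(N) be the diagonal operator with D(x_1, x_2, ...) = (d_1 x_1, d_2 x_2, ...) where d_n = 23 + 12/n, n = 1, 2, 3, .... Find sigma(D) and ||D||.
sigma(D) = {23 + 12/n : n ≥ 1} ∪ {23}; ||D|| = 35

A bounded diagonal operator on l^2 with diagonal entries d_n has spectrum equal to the closure of {d_n : n ≥ 1}: every d_n is an eigenvalue (with eigenvector e_n), so {d_n} ⊂ sigma(D); the spectrum is closed, so its closure is too; and for lambda not in the closure, (D - lambda I) has bounded inverse (the diagonal entries 1/(d_n - lambda) are bounded). For our sequence d_n = 23 + 12/n, n = 1, 2, 3, ...:
  - {d_n} = {23 + 12/n : n ≥ 1}; the only limit point is 23
  - closure = {23 + 12/n : n ≥ 1} ∪ {23}
For the norm: a diagonal operator has ||D|| = sup_n |d_n|. Here d_n = 23 + 12/n is positive and decreasing, so sup_n |d_n| = d_1 = 23 + 12 = 35. So ||D|| = 35.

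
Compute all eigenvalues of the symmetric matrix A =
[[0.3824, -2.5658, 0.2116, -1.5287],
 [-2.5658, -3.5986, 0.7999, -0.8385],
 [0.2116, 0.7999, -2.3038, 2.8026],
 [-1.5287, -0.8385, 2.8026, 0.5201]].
sigma(A) ≈ {-6, -3, 1, 3}

A is real symmetric, so its spectrum consists of real eigenvalues. Expanding the characteristic polynomial of the displayed matrix gives
  det(λ I - A) = p(λ) = λ^4 + (5)λ^3 + (-15)λ^2 + (-44.9986)λ + (54).
Solving p(λ) = 0 yields eigenvalues ≈ -6, -3, 1, 3. (A is shown rounded to 4 decimals, so these recover the underlying integer eigenvalues to within that precision.)
Verification: the trace of A = -5 equals the sum of eigenvalues -5, and det(A) ≈ 54.0008 matches the eigenvalue product 54.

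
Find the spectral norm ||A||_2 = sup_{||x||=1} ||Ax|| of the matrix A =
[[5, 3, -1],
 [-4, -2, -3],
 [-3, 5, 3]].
||A||_2 ≈ 7.4618 (= sqrt(largest eigenvalue of A^T A))

||A||_2 = sigma_max(A) = sqrt(lambda_max(A^T A)). Form the symmetric matrix M = A^T A =
[[50, 8, -2],
 [8, 38, 18],
 [-2, 18, 19]].
Its characteristic polynomial (trace, sum of principal 2x2 minors, determinant of M give the coefficients) is
  p(λ) = det(λ I - M) = λ^3 - 107λ^2 + 3180λ - 17956.
No integer candidate from the rational root theorem (±divisors of 17956) is a root, so the roots are irrational. The cubic discriminant is Δ = 429120976 > 0, so there are three distinct real roots. p(7) = -596 and p(8) = 1148 have opposite signs, so a root lies in (7, 8); Newton's method refines it to λ ≈ 7.331. p(43) = 448 and p(44) = -4 have opposite signs, so a root lies in (43, 44); Newton's method refines it to λ ≈ 43.9907. p(55) = -356 and p(56) = 188 have opposite signs, so a root lies in (55, 56); Newton's method refines it to λ ≈ 55.6783. Check (Vieta): the three roots sum to 107, matching tr M = 107.
So the eigenvalues of A^T A are ≈ 7.331, 43.9907, 55.6783 (all ≥ 0, as they must be for A^T A). The largest is λ_max ≈ 55.6783, hence ||A||_2 = sqrt(λ_max) ≈ 7.4618.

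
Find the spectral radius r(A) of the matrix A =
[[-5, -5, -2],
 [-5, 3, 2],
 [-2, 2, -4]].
r(A) ≈ 7.6824

The eigenvalues of A are the roots of its characteristic polynomial. With M = A (coefficients from the trace, the sum of principal 2x2 minors, and det A):
  p(λ) = det(λ I - M) = λ^3 + 6λ^2 - 40λ - 208.
No integer candidate from the rational root theorem (±divisors of 208) is a root, so the roots are irrational. The cubic discriminant is Δ = 223744 > 0, so there are three distinct real roots. p(-8) = -16 and p(-7) = 23 have opposite signs, so a root lies in (-8, -7); Newton's method refines it to λ ≈ -7.6824. p(-5) = 17 and p(-4) = -16 have opposite signs, so a root lies in (-5, -4); Newton's method refines it to λ ≈ -4.4297. p(6) = -16 and p(7) = 149 have opposite signs, so a root lies in (6, 7); Newton's method refines it to λ ≈ 6.1121. Check (Vieta): the three roots sum to -6, matching tr M = -6.
Thus the eigenvalues (to 4 decimals) are -7.6824 (modulus 7.6824); -4.4297 (modulus 4.4297); 6.1121 (modulus 6.1121). The spectral radius is the largest modulus: r(A) ≈ 7.6824. (Cross-check: r(A) ≤ ||A||_2 ≈ 7.6824; equality holds whenever A is normal, though it can also hold for some non-normal A.)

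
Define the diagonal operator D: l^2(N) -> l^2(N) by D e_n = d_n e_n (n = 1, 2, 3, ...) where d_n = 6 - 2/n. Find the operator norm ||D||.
||D|| = 6

For a diagonal operator on l^2 with entries d_n, ||D|| = sup_n |d_n|. Here d_1 = 4, d_2 = 5, ..., and d_n = 6 - 2/n increases monotonically toward 6. All terms lie in [4, 6), so |d_n| = d_n and the supremum is the limit 6, which is not attained by any individual d_n. Hence ||D|| = 6.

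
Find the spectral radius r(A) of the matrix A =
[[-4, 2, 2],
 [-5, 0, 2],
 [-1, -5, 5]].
r(A) = 4

The eigenvalues of A are the roots of its characteristic polynomial. With M = A (coefficients from the trace, the sum of principal 2x2 minors, and det A):
  p(λ) = det(λ I - M) = λ^3 - λ^2 + 2λ - 56.
By the rational root theorem any rational root is an integer divisor of 56. Testing λ = 4: p(4) = 64 - 16 + 8 - 56 = 0, so λ = 4 is a root. Dividing out (λ - 4) leaves p(λ) = (λ - 4)(λ^2 + 3λ + 14). For λ^2 + 3λ + 14 the discriminant is -47. It is negative, so the roots are the complex-conjugate pair λ = -3/2 ± (sqrt(47)/2) i ≈ -1.5 ± 3.4278i. For a conjugate pair the product of the roots equals the constant term, so |λ|^2 = 14 and |λ| = sqrt(14) ≈ 3.7417.
Thus the eigenvalues (to 4 decimals) are -1.5 ± 3.4278i (modulus 3.7417); 4 (modulus 4). The spectral radius is the largest modulus: r(A) = 4. (Cross-check: r(A) ≤ ||A||_2 ≈ 8.0651; equality holds whenever A is normal, though it can also hold for some non-normal A.)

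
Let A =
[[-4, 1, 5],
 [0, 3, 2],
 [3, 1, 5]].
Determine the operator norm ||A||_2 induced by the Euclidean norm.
||A||_2 ≈ 7.748 (= sqrt(largest eigenvalue of A^T A))

||A||_2 = sigma_max(A) = sqrt(lambda_max(A^T A)). Form the symmetric matrix M = A^T A =
[[25, -1, -5],
 [-1, 11, 16],
 [-5, 16, 54]].
Its characteristic polynomial (trace, sum of principal 2x2 minors, determinant of M give the coefficients) is
  p(λ) = det(λ I - M) = λ^3 - 90λ^2 + 1937λ - 8281.
No integer candidate from the rational root theorem (±divisors of 8281) is a root, so the roots are irrational. The cubic discriminant is Δ = 1307054281 > 0, so there are three distinct real roots. p(5) = -721 and p(6) = 317 have opposite signs, so a root lies in (5, 6); Newton's method refines it to λ ≈ 5.6792. p(24) = 191 and p(25) = -481 have opposite signs, so a root lies in (24, 25); Newton's method refines it to λ ≈ 24.2893. p(60) = -61 and p(61) = 1967 have opposite signs, so a root lies in (60, 61); Newton's method refines it to λ ≈ 60.0314. Check (Vieta): the three roots sum to 90, matching tr M = 90.
So the eigenvalues of A^T A are ≈ 5.6792, 24.2893, 60.0314 (all ≥ 0, as they must be for A^T A). The largest is λ_max ≈ 60.0314, hence ||A||_2 = sqrt(λ_max) ≈ 7.748.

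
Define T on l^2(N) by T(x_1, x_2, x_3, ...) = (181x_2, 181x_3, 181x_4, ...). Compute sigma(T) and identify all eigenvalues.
sigma(T) = closed disk {z in C : |z| ≤ 181}; sigma_p(T) = open disk {z in C : |z| < 181}

Note T = 181·V where V is the unit left shift (V x)_k = x_{k+1}; so sigma(T) = 181·sigma(V) and ||T|| = 181||V||. ||T x||^2 = 32761sum_{k≥2} |x_k|^2 ≤ 32761||x||^2, with equality on {x : x_1 = 0}, so ||T|| = 181. For any lambda with |lambda| < 181, set r = lambda/181 (|r| < 1); the vector x = (1, r, r^2, ...) is in l^2 and satisfies T x = 181(r, r^2, ...) = lambda x, so lambda is an eigenvalue. On the boundary |lambda| = 181 the geometric series diverges, so no l^2 eigenvector exists, but these lambda lie in the approximate point spectrum. Hence sigma(T) is the closed disk of radius 181 and sigma_p(T) is the open disk.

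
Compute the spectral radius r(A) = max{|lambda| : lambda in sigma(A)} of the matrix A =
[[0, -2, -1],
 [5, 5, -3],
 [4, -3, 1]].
r(A) ≈ 6.1864

The eigenvalues of A are the roots of its characteristic polynomial. With M = A (coefficients from the trace, the sum of principal 2x2 minors, and det A):
  p(λ) = det(λ I - M) = λ^3 - 6λ^2 + 10λ - 69.
No integer candidate from the rational root theorem (±divisors of 69) is a root, so the roots are irrational. The cubic discriminant is Δ = -114043 < 0, so there is one real root and a complex-conjugate pair. p(6) = -9 and p(7) = 50 have opposite signs, so a root lies in (6, 7); Newton's method refines it to λ ≈ 6.1864. Dividing out (λ - (6.1864)) leaves approximately λ^2 + 0.1864λ + 11.1534. For λ^2 + 0.1864λ + 11.1534 the discriminant is -44.5789. It is negative, so the remaining roots are the complex-conjugate pair λ ≈ -0.0932 ± 3.3384i. Their product equals the constant term, so |λ|^2 ≈ 11.1534 and |λ| ≈ 3.3397.
Thus the eigenvalues (to 4 decimals) are 6.1864 (modulus 6.1864); -0.0932 ± 3.3384i (modulus 3.3397). The spectral radius is the largest modulus: r(A) ≈ 6.1864. (Cross-check: r(A) ≤ ||A||_2 ≈ 7.7426; equality holds whenever A is normal, though it can also hold for some non-normal A.)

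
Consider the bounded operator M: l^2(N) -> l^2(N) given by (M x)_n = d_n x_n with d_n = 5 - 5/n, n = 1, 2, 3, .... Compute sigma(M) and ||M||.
sigma(M) = {5 - 5/n : n ≥ 1} ∪ {5}; ||M|| = 5

A bounded diagonal operator on l^2 with diagonal entries d_n has spectrum equal to the closure of {d_n : n ≥ 1}: every d_n is an eigenvalue (with eigenvector e_n), so {d_n} ⊂ sigma(M); the spectrum is closed, so its closure is too; and for lambda not in the closure, (M - lambda I) has bounded inverse (the diagonal entries 1/(d_n - lambda) are bounded). For our sequence d_n = 5 - 5/n, n = 1, 2, 3, ...:
  - {d_n} = {5 - 5/n : n ≥ 1}; the only limit point is 5
  - closure = {5 - 5/n : n ≥ 1} ∪ {5}
For the norm: a diagonal operator has ||M|| = sup_n |d_n|. Here d_n = 5 - 5/n increases monotonically from d_1 = 0 toward 5, with all terms in [0, 5); so sup_n |d_n| = 5 (the supremum is the limit, not attained). So ||M|| = 5.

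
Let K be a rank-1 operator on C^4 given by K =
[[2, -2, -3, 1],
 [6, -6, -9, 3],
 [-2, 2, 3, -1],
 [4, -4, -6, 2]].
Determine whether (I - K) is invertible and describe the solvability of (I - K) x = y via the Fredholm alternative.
(I - K) is singular (det(I - K) = 0, i.e. 1 ∈ sigma(K)). (I - K) x = y is solvable iff y ⊥ ker((I - K)^*) = span{(2, -2, -3, 1)}, i.e. iff 2y_1 - 2y_2 - 3y_3 + y_4 = 0. When solvable, the solutions are x = y + c·(1, 3, -1, 2), c arbitrary (ker(I - K) = span{(1, 3, -1, 2)}, dimension 1).

K has rank 1, so it is an outer product K = u v^T: every row of K is a multiple of one row vector. Reading off the entries, u = (1, 3, -1, 2) and v = (2, -2, -3, 1) (row i of K equals u_i·v^T). A rank-one matrix u v^T satisfies K u = u (v·u) and kills the (3)-dimensional subspace v^⊥, so its characteristic polynomial is lambda^3 (lambda - v·u) with v·u = tr K = 1. Hence the eigenvalues of I - K are 1 (multiplicity 3) and 1 - (1) = 0, so det(I - K) = 0. (Direct check: I - K =
[[-1, 2, 3, -1],
 [-6, 7, 9, -3],
 [2, -2, -2, 1],
 [-4, 4, 6, -1]]
has determinant 0.) So 1 is an eigenvalue of K and (I - K) is not invertible. The finite-dimensional Fredholm alternative says: either (I - K) is invertible, or ker(I - K) ≠ {0} and then range(I - K) = ker((I - K)^*)^⊥, with dim ker(I - K) = dim ker((I - K)^*). We are in the second case, so we need both kernels. Kernel of I - K: (I - K) u = u - u (v·u) = u - u = 0, so ker(I - K) = span{u} = span{(1, 3, -1, 2)} (it is exactly 1-dimensional because rank(I - K) = 3). Kernel of the adjoint: K is real, so (I - K)^* = I - K^T = I - v u^T, and (I - v u^T) v = v - v (u·v) = 0; hence ker((I - K)^*) = span{v} = span{(2, -2, -3, 1)}. Therefore (I - K) x = y is solvable iff <y, v> = 0, i.e. iff 2y_1 - 2y_2 - 3y_3 + y_4 = 0. When this holds, K y = u (v·y) = 0, so (I - K) y = y and x = y is a particular solution; the full solution set is the line x = y + c·u = y + c·(1, 3, -1, 2), c ∈ C.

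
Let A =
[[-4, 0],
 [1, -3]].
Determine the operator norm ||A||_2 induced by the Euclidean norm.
||A||_2 = sqrt(18) ≈ 4.2426 (= sqrt(largest eigenvalue of A^T A))

||A||_2 = sigma_max(A) = sqrt(lambda_max(A^T A)). Form the symmetric matrix M = A^T A =
[[17, -3],
 [-3, 9]].
Its characteristic polynomial (trace, determinant of M give the coefficients) is
  p(λ) = det(λ I - M) = λ^2 - 26λ + 144.
For λ^2 - 26λ + 144 the discriminant is 100. It is a perfect square (10^2), so the roots are rational: λ = (26 ± 10)/2 = 18, 8.
So the eigenvalues of A^T A are ≈ 8, 18 (all ≥ 0, as they must be for A^T A). The largest is λ_max = 18, hence ||A||_2 = sqrt(λ_max) = sqrt(18) ≈ 4.2426.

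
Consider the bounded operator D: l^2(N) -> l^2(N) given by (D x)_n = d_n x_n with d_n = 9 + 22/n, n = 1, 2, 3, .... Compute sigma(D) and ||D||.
sigma(D) = {9 + 22/n : n ≥ 1} ∪ {9}; ||D|| = 31

A bounded diagonal operator on l^2 with diagonal entries d_n has spectrum equal to the closure of {d_n : n ≥ 1}: every d_n is an eigenvalue (with eigenvector e_n), so {d_n} ⊂ sigma(D); the spectrum is closed, so its closure is too; and for lambda not in the closure, (D - lambda I) has bounded inverse (the diagonal entries 1/(d_n - lambda) are bounded). For our sequence d_n = 9 + 22/n, n = 1, 2, 3, ...:
  - {d_n} = {9 + 22/n : n ≥ 1}; the only limit point is 9
  - closure = {9 + 22/n : n ≥ 1} ∪ {9}
For the norm: a diagonal operator has ||D|| = sup_n |d_n|. Here d_n = 9 + 22/n is positive and decreasing, so sup_n |d_n| = d_1 = 9 + 22 = 31. So ||D|| = 31.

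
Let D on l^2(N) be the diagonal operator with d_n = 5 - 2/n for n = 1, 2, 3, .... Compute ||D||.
||D|| = 5

For a diagonal operator on l^2 with entries d_n, ||D|| = sup_n |d_n|. Here d_1 = 3, d_2 = 4, ..., and d_n = 5 - 2/n increases monotonically toward 5. All terms lie in [3, 5), so |d_n| = d_n and the supremum is the limit 5, which is not attained by any individual d_n. Hence ||D|| = 5.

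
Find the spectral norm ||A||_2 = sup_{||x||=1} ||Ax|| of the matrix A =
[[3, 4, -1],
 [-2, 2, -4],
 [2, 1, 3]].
||A||_2 ≈ 5.832 (= sqrt(largest eigenvalue of A^T A))

||A||_2 = sigma_max(A) = sqrt(lambda_max(A^T A)). Form the symmetric matrix M = A^T A =
[[17, 10, 11],
 [10, 21, -9],
 [11, -9, 26]].
Its characteristic polynomial (trace, sum of principal 2x2 minors, determinant of M give the coefficients) is
  p(λ) = det(λ I - M) = λ^3 - 64λ^2 + 1043λ - 784.
No integer candidate from the rational root theorem (±divisors of 784) is a root, so the roots are irrational. The cubic discriminant is Δ = 20648404 > 0, so there are three distinct real roots. p(0) = -784 and p(1) = 196 have opposite signs, so a root lies in (0, 1); Newton's method refines it to λ ≈ 0.7894. p(29) = 28 and p(30) = -94 have opposite signs, so a root lies in (29, 30); Newton's method refines it to λ ≈ 29.198. p(34) = -2 and p(35) = 196 have opposite signs, so a root lies in (34, 35); Newton's method refines it to λ ≈ 34.0125. Check (Vieta): the three roots sum to 64, matching tr M = 64.
So the eigenvalues of A^T A are ≈ 0.7894, 29.198, 34.0125 (all ≥ 0, as they must be for A^T A). The largest is λ_max ≈ 34.0125, hence ||A||_2 = sqrt(λ_max) ≈ 5.832.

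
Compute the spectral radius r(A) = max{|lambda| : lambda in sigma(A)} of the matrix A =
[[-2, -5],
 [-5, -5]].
r(A) = (7 + sqrt(109))/2 ≈ 8.7202

The eigenvalues of A are the roots of its characteristic polynomial. With M = A (coefficients from the trace and determinant):
  p(λ) = det(λ I - M) = λ^2 + 7λ - 15.
For λ^2 + 7λ - 15 the discriminant is 109. It is nonnegative but not a perfect square, so the roots are real and irrational: λ = (-7 ± sqrt(109))/2 ≈ 1.7202, -8.7202.
Thus the eigenvalues (to 4 decimals) are 1.7202 (modulus 1.7202); -8.7202 (modulus 8.7202). The spectral radius is the largest modulus: r(A) = (7 + sqrt(109))/2 ≈ 8.7202. (Cross-check: r(A) ≤ ||A||_2 ≈ 8.7202; equality holds whenever A is normal, though it can also hold for some non-normal A.)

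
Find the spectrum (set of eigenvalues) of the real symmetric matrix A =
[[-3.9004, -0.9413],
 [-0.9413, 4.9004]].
sigma(A) ≈ {-4, 5}

A is real symmetric, so its spectrum consists of real eigenvalues. Expanding the characteristic polynomial of the displayed matrix gives
  det(λ I - A) = p(λ) = λ^2 + (-1)λ + (-20).
Solving p(λ) = 0 yields eigenvalues ≈ -4, 5. (A is shown rounded to 4 decimals, so these recover the underlying integer eigenvalues to within that precision.)
Verification: the trace of A = 1 equals the sum of eigenvalues 1, and det(A) ≈ -19.9996 matches the eigenvalue product -20.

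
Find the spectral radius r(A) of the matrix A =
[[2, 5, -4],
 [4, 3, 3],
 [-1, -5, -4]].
r(A) ≈ 7.054

The eigenvalues of A are the roots of its characteristic polynomial. With M = A (coefficients from the trace, the sum of principal 2x2 minors, and det A):
  p(λ) = det(λ I - M) = λ^3 - λ^2 - 23λ - 139.
No integer candidate from the rational root theorem (±divisors of 139) is a root, so the roots are irrational. The cubic discriminant is Δ = -530572 < 0, so there is one real root and a complex-conjugate pair. p(7) = -6 and p(8) = 125 have opposite signs, so a root lies in (7, 8); Newton's method refines it to λ ≈ 7.054. Dividing out (λ - (7.054)) leaves approximately λ^2 + 6.054λ + 19.7051. For λ^2 + 6.054λ + 19.7051 the discriminant is -42.1693. It is negative, so the remaining roots are the complex-conjugate pair λ ≈ -3.027 ± 3.2469i. Their product equals the constant term, so |λ|^2 ≈ 19.7051 and |λ| ≈ 4.439.
Thus the eigenvalues (to 4 decimals) are 7.054 (modulus 7.054); -3.027 ± 3.2469i (modulus 4.439). The spectral radius is the largest modulus: r(A) ≈ 7.054. (Cross-check: r(A) ≤ ||A||_2 ≈ 8.7654; equality holds whenever A is normal, though it can also hold for some non-normal A.)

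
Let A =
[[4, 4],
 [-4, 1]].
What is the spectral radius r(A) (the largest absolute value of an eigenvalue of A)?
r(A) = sqrt(20) ≈ 4.4721

The eigenvalues of A are the roots of its characteristic polynomial. With M = A (coefficients from the trace and determinant):
  p(λ) = det(λ I - M) = λ^2 - 5λ + 20.
For λ^2 - 5λ + 20 the discriminant is -55. It is negative, so the roots are the complex-conjugate pair λ = 5/2 ± (sqrt(55)/2) i ≈ 2.5 ± 3.7081i. For a conjugate pair the product of the roots equals the constant term, so |λ|^2 = 20 and |λ| = sqrt(20) ≈ 4.4721.
Thus the eigenvalues (to 4 decimals) are 2.5 ± 3.7081i (modulus 4.4721). The spectral radius is the largest modulus: r(A) = sqrt(20) ≈ 4.4721. (Cross-check: r(A) ≤ ||A||_2 ≈ 6.217; equality holds whenever A is normal, though it can also hold for some non-normal A.)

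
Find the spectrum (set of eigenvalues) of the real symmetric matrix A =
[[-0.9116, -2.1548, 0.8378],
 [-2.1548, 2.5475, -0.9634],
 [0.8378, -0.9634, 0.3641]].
sigma(A) ≈ {-2, 0, 4}

A is real symmetric, so its spectrum consists of real eigenvalues. Expanding the characteristic polynomial of the displayed matrix gives
  det(λ I - A) = p(λ) = λ^3 + (-2)λ^2 + (-8)λ + (0).
Solving p(λ) = 0 yields eigenvalues ≈ -2, 0, 4. (A is shown rounded to 4 decimals, so these recover the underlying integer eigenvalues to within that precision.)
Verification: the trace of A = 2 equals the sum of eigenvalues 2, and det(A) ≈ 0.0003 matches the eigenvalue product 0.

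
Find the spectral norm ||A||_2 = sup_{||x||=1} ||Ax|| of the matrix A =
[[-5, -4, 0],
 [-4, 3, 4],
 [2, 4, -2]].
||A||_2 ≈ 7.959 (= sqrt(largest eigenvalue of A^T A))

||A||_2 = sigma_max(A) = sqrt(lambda_max(A^T A)). Form the symmetric matrix M = A^T A =
[[45, 16, -20],
 [16, 41, 4],
 [-20, 4, 20]].
Its characteristic polynomial (trace, sum of principal 2x2 minors, determinant of M give the coefficients) is
  p(λ) = det(λ I - M) = λ^3 - 106λ^2 + 2893λ - 12100.
No integer candidate from the rational root theorem (±divisors of 12100) is a root, so the roots are irrational. The cubic discriminant is Δ = 2379733136 > 0, so there are three distinct real roots. p(5) = -160 and p(6) = 1658 have opposite signs, so a root lies in (5, 6); Newton's method refines it to λ ≈ 5.0842. p(37) = 480 and p(38) = -358 have opposite signs, so a root lies in (37, 38); Newton's method refines it to λ ≈ 37.5709. p(63) = -508 and p(64) = 1020 have opposite signs, so a root lies in (63, 64); Newton's method refines it to λ ≈ 63.3449. Check (Vieta): the three roots sum to 106, matching tr M = 106.
So the eigenvalues of A^T A are ≈ 5.0842, 37.5709, 63.3449 (all ≥ 0, as they must be for A^T A). The largest is λ_max ≈ 63.3449, hence ||A||_2 = sqrt(λ_max) ≈ 7.959.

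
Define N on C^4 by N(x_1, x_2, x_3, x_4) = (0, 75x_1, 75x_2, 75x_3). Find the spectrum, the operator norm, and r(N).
sigma(N) = {0}; ||N|| = 75; r(N) = 0. (N is nilpotent with N^4 = 0.)

On C^4, N is a strictly lower-triangular matrix with 75 on the subdiagonal and zeros elsewhere, so its characteristic polynomial is lambda^4 and every eigenvalue is 0: sigma(N) = {0}. For the operator norm, N e_i = 75e_{i+1} for i = 1, ..., 3 and N e_4 = 0, so the singular values of N are 75 (with multiplicity 3) and 0; hence ||N|| = 75. The spectral radius r(N) = max|lambda| = 0. Note ||N|| > r(N) — characteristic of non-normal nilpotent operators. Indeed N^4 = 0.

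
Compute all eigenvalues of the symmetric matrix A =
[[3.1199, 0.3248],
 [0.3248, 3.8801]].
sigma(A) ≈ {3, 4}

A is real symmetric, so its spectrum consists of real eigenvalues. Expanding the characteristic polynomial of the displayed matrix gives
  det(λ I - A) = p(λ) = λ^2 + (-7)λ + (12).
Solving p(λ) = 0 yields eigenvalues ≈ 3, 4. (A is shown rounded to 4 decimals, so these recover the underlying integer eigenvalues to within that precision.)
Verification: the trace of A = 7 equals the sum of eigenvalues 7, and det(A) ≈ 12.0000 matches the eigenvalue product 12.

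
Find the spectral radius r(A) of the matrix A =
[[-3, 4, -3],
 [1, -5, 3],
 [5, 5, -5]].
r(A) ≈ 6.2132

The eigenvalues of A are the roots of its characteristic polynomial. With M = A (coefficients from the trace, the sum of principal 2x2 minors, and det A):
  p(λ) = det(λ I - M) = λ^3 + 13λ^2 + 51λ + 40.
No integer candidate from the rational root theorem (±divisors of 40) is a root, so the roots are irrational. The cubic discriminant is Δ = -8395 < 0, so there is one real root and a complex-conjugate pair. p(-2) = -18 and p(-1) = 1 have opposite signs, so a root lies in (-2, -1); Newton's method refines it to λ ≈ -1.0362. Dividing out (λ - (-1.0362)) leaves approximately λ^2 + 11.9638λ + 38.6033. For λ^2 + 11.9638λ + 38.6033 the discriminant is -11.2803. It is negative, so the remaining roots are the complex-conjugate pair λ ≈ -5.9819 ± 1.6793i. Their product equals the constant term, so |λ|^2 ≈ 38.6033 and |λ| ≈ 6.2132.
Thus the eigenvalues (to 4 decimals) are -1.0362 (modulus 1.0362); -5.9819 ± 1.6793i (modulus 6.2132). The spectral radius is the largest modulus: r(A) ≈ 6.2132. (Cross-check: r(A) ≤ ||A||_2 ≈ 10.512; equality holds whenever A is normal, though it can also hold for some non-normal A.)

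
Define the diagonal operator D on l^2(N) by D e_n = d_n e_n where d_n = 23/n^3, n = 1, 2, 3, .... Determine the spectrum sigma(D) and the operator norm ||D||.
sigma(D) = {23/n^3 : n ≥ 1} ∪ {0}; ||D|| = 23

A bounded diagonal operator on l^2 with diagonal entries d_n has spectrum equal to the closure of {d_n : n ≥ 1}: every d_n is an eigenvalue (with eigenvector e_n), so {d_n} ⊂ sigma(D); the spectrum is closed, so its closure is too; and for lambda not in the closure, (D - lambda I) has bounded inverse (the diagonal entries 1/(d_n - lambda) are bounded). For our sequence d_n = 23/n^3, n = 1, 2, 3, ...:
  - {d_n} = {23/n^3 : n ≥ 1}; the only limit point is 0
  - closure = {23/n^3 : n ≥ 1} ∪ {0}
For the norm: a diagonal operator has ||D|| = sup_n |d_n|. Here d_n = 23/n^3 is positive and decreasing, so sup_n |d_n| = d_1 = 23. So ||D|| = 23.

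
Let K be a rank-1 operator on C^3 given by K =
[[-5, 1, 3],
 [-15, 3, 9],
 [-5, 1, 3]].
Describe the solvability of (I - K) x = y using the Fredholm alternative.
(I - K) is singular (det(I - K) = 0, i.e. 1 ∈ sigma(K)). (I - K) x = y is solvable iff y ⊥ ker((I - K)^*) = span{(-5, 1, 3)}, i.e. iff -5y_1 + y_2 + 3y_3 = 0. When solvable, the solutions are x = y + c·(1, 3, 1), c arbitrary (ker(I - K) = span{(1, 3, 1)}, dimension 1).

K has rank 1, so it is an outer product K = u v^T: every row of K is a multiple of one row vector. Reading off the entries, u = (1, 3, 1) and v = (-5, 1, 3) (row i of K equals u_i·v^T). A rank-one matrix u v^T satisfies K u = u (v·u) and kills the (2)-dimensional subspace v^⊥, so its characteristic polynomial is lambda^2 (lambda - v·u) with v·u = tr K = 1. Hence the eigenvalues of I - K are 1 (multiplicity 2) and 1 - (1) = 0, so det(I - K) = 0. (Direct check: I - K =
[[6, -1, -3],
 [15, -2, -9],
 [5, -1, -2]]
has determinant 0.) So 1 is an eigenvalue of K and (I - K) is not invertible. The finite-dimensional Fredholm alternative says: either (I - K) is invertible, or ker(I - K) ≠ {0} and then range(I - K) = ker((I - K)^*)^⊥, with dim ker(I - K) = dim ker((I - K)^*). We are in the second case, so we need both kernels. Kernel of I - K: (I - K) u = u - u (v·u) = u - u = 0, so ker(I - K) = span{u} = span{(1, 3, 1)} (it is exactly 1-dimensional because rank(I - K) = 2). Kernel of the adjoint: K is real, so (I - K)^* = I - K^T = I - v u^T, and (I - v u^T) v = v - v (u·v) = 0; hence ker((I - K)^*) = span{v} = span{(-5, 1, 3)}. Therefore (I - K) x = y is solvable iff <y, v> = 0, i.e. iff -5y_1 + y_2 + 3y_3 = 0. When this holds, K y = u (v·y) = 0, so (I - K) y = y and x = y is a particular solution; the full solution set is the line x = y + c·u = y + c·(1, 3, 1), c ∈ C.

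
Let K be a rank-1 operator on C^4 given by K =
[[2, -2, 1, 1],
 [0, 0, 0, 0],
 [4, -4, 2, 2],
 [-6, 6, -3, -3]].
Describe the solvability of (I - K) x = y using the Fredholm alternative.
(I - K) is singular (det(I - K) = 0, i.e. 1 ∈ sigma(K)). (I - K) x = y is solvable iff y ⊥ ker((I - K)^*) = span{(2, -2, 1, 1)}, i.e. iff 2y_1 - 2y_2 + y_3 + y_4 = 0. When solvable, the solutions are x = y + c·(1, 0, 2, -3), c arbitrary (ker(I - K) = span{(1, 0, 2, -3)}, dimension 1).

K has rank 1, so it is an outer product K = u v^T: every row of K is a multiple of one row vector. Reading off the entries, u = (1, 0, 2, -3) and v = (2, -2, 1, 1) (row i of K equals u_i·v^T). A rank-one matrix u v^T satisfies K u = u (v·u) and kills the (3)-dimensional subspace v^⊥, so its characteristic polynomial is lambda^3 (lambda - v·u) with v·u = tr K = 1. Hence the eigenvalues of I - K are 1 (multiplicity 3) and 1 - (1) = 0, so det(I - K) = 0. (Direct check: I - K =
[[-1, 2, -1, -1],
 [0, 1, 0, 0],
 [-4, 4, -1, -2],
 [6, -6, 3, 4]]
has determinant 0.) So 1 is an eigenvalue of K and (I - K) is not invertible. The finite-dimensional Fredholm alternative says: either (I - K) is invertible, or ker(I - K) ≠ {0} and then range(I - K) = ker((I - K)^*)^⊥, with dim ker(I - K) = dim ker((I - K)^*). We are in the second case, so we need both kernels. Kernel of I - K: (I - K) u = u - u (v·u) = u - u = 0, so ker(I - K) = span{u} = span{(1, 0, 2, -3)} (it is exactly 1-dimensional because rank(I - K) = 3). Kernel of the adjoint: K is real, so (I - K)^* = I - K^T = I - v u^T, and (I - v u^T) v = v - v (u·v) = 0; hence ker((I - K)^*) = span{v} = span{(2, -2, 1, 1)}. Therefore (I - K) x = y is solvable iff <y, v> = 0, i.e. iff 2y_1 - 2y_2 + y_3 + y_4 = 0. When this holds, K y = u (v·y) = 0, so (I - K) y = y and x = y is a particular solution; the full solution set is the line x = y + c·u = y + c·(1, 0, 2, -3), c ∈ C.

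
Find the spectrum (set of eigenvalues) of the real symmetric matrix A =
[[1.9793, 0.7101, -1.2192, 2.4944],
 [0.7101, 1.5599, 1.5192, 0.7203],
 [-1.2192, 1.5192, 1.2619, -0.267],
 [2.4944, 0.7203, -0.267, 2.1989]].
sigma(A) ≈ {-1, 0, 3, 5}

A is real symmetric, so its spectrum consists of real eigenvalues. Expanding the characteristic polynomial of the displayed matrix gives
  det(λ I - A) = p(λ) = λ^4 + (-7)λ^3 + (7)λ^2 + (15)λ + (0).
Solving p(λ) = 0 yields eigenvalues ≈ -1, 0, 3, 5. (A is shown rounded to 4 decimals, so these recover the underlying integer eigenvalues to within that precision.)
Verification: the trace of A = 7 equals the sum of eigenvalues 7, and det(A) ≈ 0.0004 matches the eigenvalue product 0.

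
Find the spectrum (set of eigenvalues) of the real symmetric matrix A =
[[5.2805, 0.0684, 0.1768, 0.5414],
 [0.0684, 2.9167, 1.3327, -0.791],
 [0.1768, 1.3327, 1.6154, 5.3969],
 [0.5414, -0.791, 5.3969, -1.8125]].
sigma(A) ≈ {-6, 3, 5, 6}

A is real symmetric, so its spectrum consists of real eigenvalues. Expanding the characteristic polynomial of the displayed matrix gives
  det(λ I - A) = p(λ) = λ^4 + (-8)λ^3 + (-21)λ^2 + (288)λ + (-540.006).
Solving p(λ) = 0 yields eigenvalues ≈ -6, 3, 5, 6. (A is shown rounded to 4 decimals, so these recover the underlying integer eigenvalues to within that precision.)
Verification: the trace of A = 8 equals the sum of eigenvalues 8, and det(A) ≈ -540.0060 matches the eigenvalue product -540.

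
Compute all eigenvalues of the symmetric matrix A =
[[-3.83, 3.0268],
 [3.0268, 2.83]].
sigma(A) ≈ {-5, 4}

A is real symmetric, so its spectrum consists of real eigenvalues. Expanding the characteristic polynomial of the displayed matrix gives
  det(λ I - A) = p(λ) = λ^2 + (1)λ + (-20).
Solving p(λ) = 0 yields eigenvalues ≈ -5, 4. (A is shown rounded to 4 decimals, so these recover the underlying integer eigenvalues to within that precision.)
Verification: the trace of A = -1 equals the sum of eigenvalues -1, and det(A) ≈ -20.0004 matches the eigenvalue product -20.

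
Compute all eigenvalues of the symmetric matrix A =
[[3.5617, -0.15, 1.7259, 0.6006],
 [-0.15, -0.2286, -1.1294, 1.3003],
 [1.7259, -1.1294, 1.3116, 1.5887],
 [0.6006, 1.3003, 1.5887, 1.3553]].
sigma(A) ≈ {-2, 1, 2, 5}

A is real symmetric, so its spectrum consists of real eigenvalues. Expanding the characteristic polynomial of the displayed matrix gives
  det(λ I - A) = p(λ) = λ^4 + (-6)λ^3 + (1)λ^2 + (24)λ + (-20).
Solving p(λ) = 0 yields eigenvalues ≈ -2, 1, 2, 5. (A is shown rounded to 4 decimals, so these recover the underlying integer eigenvalues to within that precision.)
Verification: the trace of A = 6 equals the sum of eigenvalues 6, and det(A) ≈ -20.0002 matches the eigenvalue product -20.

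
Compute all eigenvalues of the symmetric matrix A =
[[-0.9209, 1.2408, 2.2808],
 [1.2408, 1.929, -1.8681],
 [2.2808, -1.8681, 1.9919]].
sigma(A) ≈ {-3, 2, 4}

A is real symmetric, so its spectrum consists of real eigenvalues. Expanding the characteristic polynomial of the displayed matrix gives
  det(λ I - A) = p(λ) = λ^3 + (-3)λ^2 + (-10)λ + (24).
Solving p(λ) = 0 yields eigenvalues ≈ -3, 2, 4. (A is shown rounded to 4 decimals, so these recover the underlying integer eigenvalues to within that precision.)
Verification: the trace of A = 3 equals the sum of eigenvalues 3, and det(A) ≈ -23.9996 matches the eigenvalue product -24.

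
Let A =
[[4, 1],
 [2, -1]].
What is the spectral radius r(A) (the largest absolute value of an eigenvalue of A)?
r(A) = (3 + sqrt(33))/2 ≈ 4.3723

The eigenvalues of A are the roots of its characteristic polynomial. With M = A (coefficients from the trace and determinant):
  p(λ) = det(λ I - M) = λ^2 - 3λ - 6.
For λ^2 - 3λ - 6 the discriminant is 33. It is nonnegative but not a perfect square, so the roots are real and irrational: λ = (3 ± sqrt(33))/2 ≈ 4.3723, -1.3723.
Thus the eigenvalues (to 4 decimals) are 4.3723 (modulus 4.3723); -1.3723 (modulus 1.3723). The spectral radius is the largest modulus: r(A) = (3 + sqrt(33))/2 ≈ 4.3723. (Cross-check: r(A) ≤ ||A||_2 ≈ 4.4966; equality holds whenever A is normal, though it can also hold for some non-normal A.)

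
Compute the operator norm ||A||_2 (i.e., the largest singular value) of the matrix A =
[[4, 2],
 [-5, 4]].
||A||_2 = sqrt((61 + sqrt(1017))/2) ≈ 6.8151 (= sqrt(largest eigenvalue of A^T A))

||A||_2 = sigma_max(A) = sqrt(lambda_max(A^T A)). Form the symmetric matrix M = A^T A =
[[41, -12],
 [-12, 20]].
Its characteristic polynomial (trace, determinant of M give the coefficients) is
  p(λ) = det(λ I - M) = λ^2 - 61λ + 676.
For λ^2 - 61λ + 676 the discriminant is 1017. It is nonnegative but not a perfect square, so the roots are real and irrational: λ = (61 ± sqrt(1017))/2 ≈ 46.4452, 14.5548.
So the eigenvalues of A^T A are ≈ 14.5548, 46.4452 (all ≥ 0, as they must be for A^T A). The largest is λ_max = (61 + sqrt(1017))/2 ≈ 46.4452, hence ||A||_2 = sqrt(λ_max) = sqrt((61 + sqrt(1017))/2) ≈ 6.8151.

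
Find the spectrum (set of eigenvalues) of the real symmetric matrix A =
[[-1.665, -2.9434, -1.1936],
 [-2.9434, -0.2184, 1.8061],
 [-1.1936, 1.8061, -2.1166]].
sigma(A) ≈ {-4, -3, 3}

A is real symmetric, so its spectrum consists of real eigenvalues. Expanding the characteristic polynomial of the displayed matrix gives
  det(λ I - A) = p(λ) = λ^3 + (4)λ^2 + (-9)λ + (-36).
Solving p(λ) = 0 yields eigenvalues ≈ -4, -3, 3. (A is shown rounded to 4 decimals, so these recover the underlying integer eigenvalues to within that precision.)
Verification: the trace of A = -4 equals the sum of eigenvalues -4, and det(A) ≈ 36.0006 matches the eigenvalue product 36.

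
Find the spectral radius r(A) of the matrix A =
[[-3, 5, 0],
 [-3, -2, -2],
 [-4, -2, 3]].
r(A) ≈ 5.2571

The eigenvalues of A are the roots of its characteristic polynomial. With M = A (coefficients from the trace, the sum of principal 2x2 minors, and det A):
  p(λ) = det(λ I - M) = λ^3 + 2λ^2 + 2λ - 115.
No integer candidate from the rational root theorem (±divisors of 115) is a root, so the roots are irrational. The cubic discriminant is Δ = -361691 < 0, so there is one real root and a complex-conjugate pair. p(4) = -11 and p(5) = 70 have opposite signs, so a root lies in (4, 5); Newton's method refines it to λ ≈ 4.1611. Dividing out (λ - (4.1611)) leaves approximately λ^2 + 6.1611λ + 27.6369. For λ^2 + 6.1611λ + 27.6369 the discriminant is -72.5886. It is negative, so the remaining roots are the complex-conjugate pair λ ≈ -3.0805 ± 4.2599i. Their product equals the constant term, so |λ|^2 ≈ 27.6369 and |λ| ≈ 5.2571.
Thus the eigenvalues (to 4 decimals) are 4.1611 (modulus 4.1611); -3.0805 ± 4.2599i (modulus 5.2571). The spectral radius is the largest modulus: r(A) ≈ 5.2571. (Cross-check: r(A) ≤ ||A||_2 ≈ 5.973; equality holds whenever A is normal, though it can also hold for some non-normal A.)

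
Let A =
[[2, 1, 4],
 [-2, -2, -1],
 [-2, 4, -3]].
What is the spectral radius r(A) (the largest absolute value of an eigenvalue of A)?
r(A) ≈ 3.2119

The eigenvalues of A are the roots of its characteristic polynomial. With M = A (coefficients from the trace, the sum of principal 2x2 minors, and det A):
  p(λ) = det(λ I - M) = λ^3 + 3λ^2 + 10λ + 32.
No integer candidate from the rational root theorem (±divisors of 32) is a root, so the roots are irrational. The cubic discriminant is Δ = -16924 < 0, so there is one real root and a complex-conjugate pair. p(-4) = -24 and p(-3) = 2 have opposite signs, so a root lies in (-4, -3); Newton's method refines it to λ ≈ -3.1019. Dividing out (λ - (-3.1019)) leaves approximately λ^2 - 0.1019λ + 10.3162. For λ^2 - 0.1019λ + 10.3162 the discriminant is -41.2543. It is negative, so the remaining roots are the complex-conjugate pair λ ≈ 0.051 ± 3.2115i. Their product equals the constant term, so |λ|^2 ≈ 10.3162 and |λ| ≈ 3.2119.
Thus the eigenvalues (to 4 decimals) are -3.1019 (modulus 3.1019); 0.051 ± 3.2115i (modulus 3.2119). The spectral radius is the largest modulus: r(A) ≈ 3.2119. (Cross-check: r(A) ≤ ||A||_2 ≈ 6.2128; equality holds whenever A is normal, though it can also hold for some non-normal A.)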